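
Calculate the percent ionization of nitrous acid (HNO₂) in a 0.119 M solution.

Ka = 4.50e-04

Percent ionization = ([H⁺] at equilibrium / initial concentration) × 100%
Percent ionization = 5.96%

Let x = [H⁺]. Ka = x²/(C - x) ⇒ x² + (4.50e-04)x - (4.50e-04)(0.119) = 0. x = 7.0962e-03. Percent = (7.0962e-03/0.119) × 100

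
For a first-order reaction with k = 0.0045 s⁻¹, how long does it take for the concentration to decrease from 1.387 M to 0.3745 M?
290.96 s

From ln[A] = ln[A]₀ - k·t: t = ln([A]₀/[A])/k = ln(1.387/0.3745)/0.0045 = ln(3.7036)/0.0045 = 1.3093/0.0045 = 290.96 s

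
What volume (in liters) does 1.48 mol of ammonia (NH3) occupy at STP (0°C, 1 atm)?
At STP, 1 mol of gas occupies 22.4 L
Volume = 1.48 mol × 22.4 L/mol = 33.15 L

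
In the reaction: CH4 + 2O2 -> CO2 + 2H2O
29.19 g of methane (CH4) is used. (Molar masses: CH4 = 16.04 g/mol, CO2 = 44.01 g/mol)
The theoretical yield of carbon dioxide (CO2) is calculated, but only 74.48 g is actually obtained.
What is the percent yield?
Moles of CH4 = 29.19 g ÷ 16.04 g/mol = 1.81983 mol
Mole ratio: 1 mol CO2 / 1 mol CH4
Moles of CO2 = 1.81983 × (1/1) = 1.81983 mol
Theoretical yield = 1.81983 mol × 44.01 g/mol = 80.091 g
Actual yield = 74.48 g
Percent yield = (74.48 / 80.091) × 100% = 93.0%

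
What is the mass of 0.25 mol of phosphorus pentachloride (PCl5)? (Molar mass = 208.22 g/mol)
Mass = 0.25 mol × 208.22 g/mol = 52.05 g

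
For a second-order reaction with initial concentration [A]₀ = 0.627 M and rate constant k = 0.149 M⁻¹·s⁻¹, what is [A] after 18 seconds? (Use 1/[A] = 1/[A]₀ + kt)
0.2338 M

1/[A] = 1/[A]₀ + k·t = 1/0.627 + (0.149)·(18) = 1.5949 + 2.6820 = 4.2769
[A] = 1/4.2769 = 0.2338 M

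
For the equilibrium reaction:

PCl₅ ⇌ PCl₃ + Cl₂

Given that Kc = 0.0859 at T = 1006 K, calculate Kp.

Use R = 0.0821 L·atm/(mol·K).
K_p = 7.0947

Δn = (moles gaseous products) − (moles gaseous reactants) = 1
T = 1006 K; RT = 0.0821 × 1006 = 82.5926
Kp = Kc·(RT)^Δn = 0.0859 × (82.5926)^1 = 0.0859 × 82.5926 = 7.0947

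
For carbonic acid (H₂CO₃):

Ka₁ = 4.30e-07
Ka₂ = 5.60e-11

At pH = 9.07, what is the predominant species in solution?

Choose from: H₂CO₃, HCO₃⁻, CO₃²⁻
HCO₃⁻

pKa1 = 6.37, pKa2 = 10.25. Each pKa is the crossover between adjacent species; pH = 9.07 lies in the region where HCO₃⁻ predominates.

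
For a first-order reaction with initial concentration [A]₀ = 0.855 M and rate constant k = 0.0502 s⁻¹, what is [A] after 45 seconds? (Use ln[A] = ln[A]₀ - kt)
0.0893 M

ln[A] = ln[A]₀ - k·t = ln(0.855) - (0.0502)·(45) = -0.1567 - 2.2590 = -2.4157
[A] = e^(-2.4157) = 0.0893 M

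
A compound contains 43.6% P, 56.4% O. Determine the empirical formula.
Moles of P = 43.6 g / 30.97 g/mol = 1.408 mol
Moles of O = 56.4 g / 16.0 g/mol = 3.525 mol

Smallest moles = 1.408
Divide all by smallest:
P: 1.408 / 1.408 = 1.00
O: 3.525 / 1.408 = 2.50

Empirical formula: P2O5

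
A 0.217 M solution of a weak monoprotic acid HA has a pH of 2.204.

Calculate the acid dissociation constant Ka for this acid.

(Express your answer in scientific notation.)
K_a = 1.85e-04

[H⁺] = 10^(−pH) = 10^(−2.204) = 6.252e-03 M. For HA ⇌ H⁺ + A⁻, Ka = x²/(C − x) = (6.252e-03)²/(0.217 − 6.252e-03) = 1.85e-04.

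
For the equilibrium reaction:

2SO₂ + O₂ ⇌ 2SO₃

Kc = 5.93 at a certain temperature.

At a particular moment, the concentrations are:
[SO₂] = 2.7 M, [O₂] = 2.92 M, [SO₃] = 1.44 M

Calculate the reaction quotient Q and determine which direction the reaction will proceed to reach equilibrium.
Q = 0.097, Q < K, reaction proceeds forward (toward products)

Q = ([SO₃]^2) / ([SO₂]^2 × [O₂])
  = ((1.44)^2) / ((2.7)^2·(2.92)) = 2.0736/21.287 = 0.09741
Since Q = 0.09741 < Kc = 5.93, the reaction proceeds forward (toward products) to reach equilibrium.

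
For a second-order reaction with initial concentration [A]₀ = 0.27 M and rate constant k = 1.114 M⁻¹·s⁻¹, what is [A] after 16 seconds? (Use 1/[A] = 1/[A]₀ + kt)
0.0465 M

1/[A] = 1/[A]₀ + k·t = 1/0.27 + (1.114)·(16) = 3.7037 + 17.8240 = 21.5277
[A] = 1/21.5277 = 0.0465 M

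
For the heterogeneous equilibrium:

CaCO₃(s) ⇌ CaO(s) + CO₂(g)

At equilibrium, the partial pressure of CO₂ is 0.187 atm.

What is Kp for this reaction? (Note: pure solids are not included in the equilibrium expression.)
K_p = 0.187

Solids (CaCO₃, CaO) have activity 1 and are excluded.
Kp = P(CO₂) = 0.187.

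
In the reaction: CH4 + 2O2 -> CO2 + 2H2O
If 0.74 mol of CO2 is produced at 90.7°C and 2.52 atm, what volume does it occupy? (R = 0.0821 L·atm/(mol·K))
T = 90.7°C + 273.15 = 363.85 K
V = nRT/P = (0.74 × 0.0821 × 363.85) / 2.52
V = 8.77 L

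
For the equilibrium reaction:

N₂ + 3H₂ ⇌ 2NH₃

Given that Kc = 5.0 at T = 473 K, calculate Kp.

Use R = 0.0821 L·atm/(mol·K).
K_p = 0.0033

Δn = (moles gaseous products) − (moles gaseous reactants) = -2
T = 473 K; RT = 0.0821 × 473 = 38.8333
Kp = Kc·(RT)^Δn = 5.0 × (38.8333)^-2 = 5.0 × 0.000663119 = 0.0033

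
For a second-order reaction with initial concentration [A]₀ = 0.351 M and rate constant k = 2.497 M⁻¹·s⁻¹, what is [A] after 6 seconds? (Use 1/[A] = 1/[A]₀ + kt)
0.0561 M

1/[A] = 1/[A]₀ + k·t = 1/0.351 + (2.497)·(6) = 2.8490 + 14.9820 = 17.8310
[A] = 1/17.8310 = 0.0561 M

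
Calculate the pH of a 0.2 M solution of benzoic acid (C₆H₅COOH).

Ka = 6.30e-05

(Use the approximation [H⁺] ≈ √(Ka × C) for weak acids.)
pH = 2.45

[H⁺] = √(Ka × C) = √(6.30e-05 × 0.2) = 3.5496e-03. pH = -log(3.5496e-03)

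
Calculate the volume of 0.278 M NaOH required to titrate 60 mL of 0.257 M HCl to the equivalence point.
V_{base} = 55.5 mL

At equivalence: moles acid = moles base.
moles HCl = 0.257 M × 0.06 L = 0.01542 mol
V_NaOH = 0.01542 mol ÷ 0.278 M = 0.05547 L = 55.5 mL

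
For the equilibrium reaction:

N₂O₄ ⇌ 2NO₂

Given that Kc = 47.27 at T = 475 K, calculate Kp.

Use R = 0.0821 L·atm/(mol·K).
K_p = 1.84e+03

Δn = (moles gaseous products) − (moles gaseous reactants) = 1
T = 475 K; RT = 0.0821 × 475 = 38.9975
Kp = Kc·(RT)^Δn = 47.27 × (38.9975)^1 = 47.27 × 38.9975 = 1.84e+03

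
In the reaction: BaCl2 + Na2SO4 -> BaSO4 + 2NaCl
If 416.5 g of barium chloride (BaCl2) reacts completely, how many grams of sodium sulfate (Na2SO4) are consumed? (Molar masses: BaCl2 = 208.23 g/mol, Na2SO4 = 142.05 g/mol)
Moles of BaCl2 = 416.5 g ÷ 208.23 g/mol = 2.00019 mol
Mole ratio: 1 mol Na2SO4 / 1 mol BaCl2
Moles of Na2SO4 = 2.00019 × (1/1) = 2.00019 mol
Mass of Na2SO4 = 2.00019 mol × 142.05 g/mol = 284.1 g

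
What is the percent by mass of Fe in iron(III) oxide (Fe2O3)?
Mass of Fe in formula = 55.85 × 2 = 111.7 g/mol
Molar mass = 159.7 g/mol
% Fe = (111.7/159.7) × 100% = 69.94%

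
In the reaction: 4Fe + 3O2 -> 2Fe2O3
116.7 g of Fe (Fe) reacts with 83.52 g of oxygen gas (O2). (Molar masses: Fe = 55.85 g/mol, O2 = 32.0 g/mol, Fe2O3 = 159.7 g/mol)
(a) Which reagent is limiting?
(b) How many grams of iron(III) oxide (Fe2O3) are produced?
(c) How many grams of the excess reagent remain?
(a) Fe, (b) 166.8 g, (c) 33.37 g

Moles of Fe = 116.7 g ÷ 55.85 g/mol = 2.08953 mol
Moles of O2 = 83.52 g ÷ 32.0 g/mol = 2.61 mol
Moles ÷ coefficient: Fe: 2.08953/4 = 0.5224, O2: 2.61/3 = 0.87
(a) Fe has the smaller value, so Fe is the limiting reagent.
(b) Moles of Fe2O3 = 2.08953 mol Fe × (2/4) = 1.04476 mol; mass = 1.04476 mol × 159.7 g/mol = 166.8 g
(c) O2 consumed = 2.08953 × (3/4) = 1.56714 mol; remaining = 2.61 − 1.56714 = 1.04286 mol; mass = 1.04286 mol × 32.0 g/mol = 33.37 g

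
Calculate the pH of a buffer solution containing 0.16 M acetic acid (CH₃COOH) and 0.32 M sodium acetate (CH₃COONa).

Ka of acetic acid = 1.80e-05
pH = 5.05

pKa = -log(1.80e-05) = 4.74. pH = pKa + log([A⁻]/[HA]) = 4.74 + log(0.32/0.16)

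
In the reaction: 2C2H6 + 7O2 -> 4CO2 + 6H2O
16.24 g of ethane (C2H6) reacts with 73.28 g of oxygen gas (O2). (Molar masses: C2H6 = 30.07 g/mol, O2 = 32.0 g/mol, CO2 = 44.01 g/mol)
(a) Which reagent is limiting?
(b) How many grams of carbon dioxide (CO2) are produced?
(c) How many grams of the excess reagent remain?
(a) C2H6, (b) 47.54 g, (c) 12.79 g

Moles of C2H6 = 16.24 g ÷ 30.07 g/mol = 0.540073 mol
Moles of O2 = 73.28 g ÷ 32.0 g/mol = 2.29 mol
Moles ÷ coefficient: C2H6: 0.540073/2 = 0.27, O2: 2.29/7 = 0.3271
(a) C2H6 has the smaller value, so C2H6 is the limiting reagent.
(b) Moles of CO2 = 0.540073 mol C2H6 × (4/2) = 1.08015 mol; mass = 1.08015 mol × 44.01 g/mol = 47.54 g
(c) O2 consumed = 0.540073 × (7/2) = 1.89026 mol; remaining = 2.29 − 1.89026 = 0.399744 mol; mass = 0.399744 mol × 32.0 g/mol = 12.79 g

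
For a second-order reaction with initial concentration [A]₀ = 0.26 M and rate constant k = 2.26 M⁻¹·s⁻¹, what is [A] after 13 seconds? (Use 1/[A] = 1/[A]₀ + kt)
0.0301 M

1/[A] = 1/[A]₀ + k·t = 1/0.26 + (2.26)·(13) = 3.8462 + 29.3800 = 33.2262
[A] = 1/33.2262 = 0.0301 M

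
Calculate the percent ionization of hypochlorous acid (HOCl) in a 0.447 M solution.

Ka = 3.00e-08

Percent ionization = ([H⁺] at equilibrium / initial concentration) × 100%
Percent ionization = 0.0259%

Let x = [H⁺]. Ka = x²/(C - x) ⇒ x² + (3.00e-08)x - (3.00e-08)(0.447) = 0. x = 1.1579e-04. Percent = (1.1579e-04/0.447) × 100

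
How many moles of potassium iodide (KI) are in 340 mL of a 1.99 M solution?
Moles = Molarity × Volume (L)
Moles = 1.99 M × 0.34 L = 0.6766 mol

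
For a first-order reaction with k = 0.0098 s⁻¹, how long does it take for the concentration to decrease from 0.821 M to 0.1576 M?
168.41 s

From ln[A] = ln[A]₀ - k·t: t = ln([A]₀/[A])/k = ln(0.821/0.1576)/0.0098 = ln(5.2094)/0.0098 = 1.6505/0.0098 = 168.41 s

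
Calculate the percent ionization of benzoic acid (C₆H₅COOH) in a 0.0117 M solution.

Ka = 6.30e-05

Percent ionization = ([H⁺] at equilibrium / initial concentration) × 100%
Percent ionization = 7.07%

Let x = [H⁺]. Ka = x²/(C - x) ⇒ x² + (6.30e-05)x - (6.30e-05)(0.0117) = 0. x = 8.2762e-04. Percent = (8.2762e-04/0.0117) × 100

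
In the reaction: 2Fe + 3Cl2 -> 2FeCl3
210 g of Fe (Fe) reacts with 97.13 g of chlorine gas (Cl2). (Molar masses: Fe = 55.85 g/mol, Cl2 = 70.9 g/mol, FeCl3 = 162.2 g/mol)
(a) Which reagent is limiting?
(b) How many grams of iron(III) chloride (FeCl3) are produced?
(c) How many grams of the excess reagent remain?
(a) Cl2, (b) 148.1 g, (c) 159 g

Moles of Fe = 210 g ÷ 55.85 g/mol = 3.76007 mol
Moles of Cl2 = 97.13 g ÷ 70.9 g/mol = 1.36996 mol
Moles ÷ coefficient: Fe: 3.76007/2 = 1.88, Cl2: 1.36996/3 = 0.4567
(a) Cl2 has the smaller value, so Cl2 is the limiting reagent.
(b) Moles of FeCl3 = 1.36996 mol Cl2 × (2/3) = 0.913305 mol; mass = 0.913305 mol × 162.2 g/mol = 148.1 g
(c) Fe consumed = 1.36996 × (2/3) = 0.913305 mol; remaining = 3.76007 − 0.913305 = 2.84677 mol; mass = 2.84677 mol × 55.85 g/mol = 159 g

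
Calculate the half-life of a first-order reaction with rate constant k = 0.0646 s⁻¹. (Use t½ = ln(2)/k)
10.73 s

t½ = ln(2)/k = 0.6931/0.0646 = 10.73 s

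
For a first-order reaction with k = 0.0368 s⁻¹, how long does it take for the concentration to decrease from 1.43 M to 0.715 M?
18.84 s

From ln[A] = ln[A]₀ - k·t: t = ln([A]₀/[A])/k = ln(1.43/0.715)/0.0368 = ln(2.0000)/0.0368 = 0.6931/0.0368 = 18.84 s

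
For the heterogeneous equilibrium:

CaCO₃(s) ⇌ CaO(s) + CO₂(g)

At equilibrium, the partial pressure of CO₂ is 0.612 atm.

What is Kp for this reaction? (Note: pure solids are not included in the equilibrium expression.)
K_p = 0.612

Solids (CaCO₃, CaO) have activity 1 and are excluded.
Kp = P(CO₂) = 0.612.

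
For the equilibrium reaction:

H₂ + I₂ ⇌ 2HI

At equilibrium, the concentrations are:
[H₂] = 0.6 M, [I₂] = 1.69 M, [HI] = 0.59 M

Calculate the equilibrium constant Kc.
K_c = 0.3433

Kc = ([HI]^2) / ([H₂] × [I₂])
   = ((0.59)^2) / ((0.6)·(1.69))
   = 0.3481 / 1.014 = 0.3433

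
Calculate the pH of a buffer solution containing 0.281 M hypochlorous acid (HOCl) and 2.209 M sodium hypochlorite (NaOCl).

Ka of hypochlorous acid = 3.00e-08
pH = 8.42

pKa = -log(3.00e-08) = 7.52. pH = pKa + log([A⁻]/[HA]) = 7.52 + log(2.209/0.281)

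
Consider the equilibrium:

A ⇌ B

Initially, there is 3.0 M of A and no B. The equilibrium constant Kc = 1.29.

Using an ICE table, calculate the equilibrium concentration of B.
[B] = 1.690 M

ICE: [A] = 3.0 − x, [B] = x.
Kc = x/(3.0 − x) = 1.29 ⇒ x = 1.29·3.0/(1 + 1.29) = 3.87/2.29 = 1.69.
[B] = x = 1.690 M.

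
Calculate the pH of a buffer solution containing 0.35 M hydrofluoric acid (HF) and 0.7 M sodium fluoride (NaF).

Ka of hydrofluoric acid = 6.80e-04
pH = 3.47

pKa = -log(6.80e-04) = 3.17. pH = pKa + log([A⁻]/[HA]) = 3.17 + log(0.7/0.35)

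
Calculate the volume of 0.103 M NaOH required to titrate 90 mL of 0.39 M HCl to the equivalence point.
V_{base} = 340.8 mL

At equivalence: moles acid = moles base.
moles HCl = 0.39 M × 0.09 L = 0.0351 mol
V_NaOH = 0.0351 mol ÷ 0.103 M = 0.3408 L = 340.8 mL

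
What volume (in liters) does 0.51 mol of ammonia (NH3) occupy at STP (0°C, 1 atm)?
At STP, 1 mol of gas occupies 22.4 L
Volume = 0.51 mol × 22.4 L/mol = 11.42 L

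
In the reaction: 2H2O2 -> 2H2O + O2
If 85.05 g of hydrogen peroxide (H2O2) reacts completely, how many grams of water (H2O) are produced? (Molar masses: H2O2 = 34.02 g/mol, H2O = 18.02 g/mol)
Moles of H2O2 = 85.05 g ÷ 34.02 g/mol = 2.5 mol
Mole ratio: 2 mol H2O / 2 mol H2O2
Moles of H2O = 2.5 × (2/2) = 2.5 mol
Mass of H2O = 2.5 mol × 18.02 g/mol = 45.05 g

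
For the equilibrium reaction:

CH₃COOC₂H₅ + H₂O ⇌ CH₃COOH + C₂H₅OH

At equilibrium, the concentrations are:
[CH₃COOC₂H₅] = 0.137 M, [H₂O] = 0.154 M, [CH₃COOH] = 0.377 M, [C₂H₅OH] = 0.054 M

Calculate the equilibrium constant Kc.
K_c = 0.9649

Kc = ([CH₃COOH] × [C₂H₅OH]) / ([CH₃COOC₂H₅] × [H₂O])
   = ((0.377)·(0.054)) / ((0.137)·(0.154))
   = 0.020358 / 0.021098 = 0.9649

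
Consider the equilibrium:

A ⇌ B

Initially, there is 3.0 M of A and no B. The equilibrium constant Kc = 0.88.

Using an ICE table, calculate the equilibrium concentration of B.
[B] = 1.404 M

ICE: [A] = 3.0 − x, [B] = x.
Kc = x/(3.0 − x) = 0.88 ⇒ x = 0.88·3.0/(1 + 0.88) = 2.64/1.88 = 1.404.
[B] = x = 1.404 M.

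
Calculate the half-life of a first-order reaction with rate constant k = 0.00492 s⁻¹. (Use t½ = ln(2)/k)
140.88 s

t½ = ln(2)/k = 0.6931/0.00492 = 140.88 s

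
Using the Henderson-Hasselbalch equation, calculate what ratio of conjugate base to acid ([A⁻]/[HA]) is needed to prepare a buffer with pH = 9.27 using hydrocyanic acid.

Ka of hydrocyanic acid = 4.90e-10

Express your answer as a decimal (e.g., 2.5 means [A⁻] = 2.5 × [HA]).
[A⁻]/[HA] = 0.912

pKa = −log(4.90e-10) = 9.3098. pH = pKa + log([A⁻]/[HA]). 9.27 = 9.3098 + log(ratio). log(ratio) = 9.27 − 9.3098 = -0.0398. ratio = 10^(-0.0398) = 0.912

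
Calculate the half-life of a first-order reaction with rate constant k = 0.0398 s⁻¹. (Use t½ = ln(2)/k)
17.42 s

t½ = ln(2)/k = 0.6931/0.0398 = 17.42 s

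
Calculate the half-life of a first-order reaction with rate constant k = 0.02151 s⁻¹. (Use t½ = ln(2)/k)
32.22 s

t½ = ln(2)/k = 0.6931/0.02151 = 32.22 s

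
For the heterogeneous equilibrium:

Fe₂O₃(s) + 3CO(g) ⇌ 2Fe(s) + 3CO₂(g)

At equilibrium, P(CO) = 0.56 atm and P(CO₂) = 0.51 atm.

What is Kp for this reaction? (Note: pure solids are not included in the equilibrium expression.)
K_p = 0.755

Solids (Fe₂O₃, Fe) are excluded.
Kp = P(CO₂)³/P(CO)³ = (0.51)³/(0.56)³ = 0.1327/0.1756 = 0.755.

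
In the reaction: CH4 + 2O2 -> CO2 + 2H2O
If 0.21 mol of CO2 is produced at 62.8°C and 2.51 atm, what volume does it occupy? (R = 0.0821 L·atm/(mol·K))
T = 62.8°C + 273.15 = 335.95 K
V = nRT/P = (0.21 × 0.0821 × 335.95) / 2.51
V = 2.31 L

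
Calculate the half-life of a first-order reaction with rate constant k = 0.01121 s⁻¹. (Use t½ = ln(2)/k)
61.83 s

t½ = ln(2)/k = 0.6931/0.01121 = 61.83 s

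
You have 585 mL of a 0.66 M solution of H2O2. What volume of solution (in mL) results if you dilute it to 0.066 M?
Using M₁V₁ = M₂V₂:
0.66 × 585 = 0.066 × V₂
V₂ = (0.66 × 585) / 0.066 = 5850 mL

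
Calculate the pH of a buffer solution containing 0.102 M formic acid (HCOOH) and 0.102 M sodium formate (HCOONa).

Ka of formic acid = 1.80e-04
pH = 3.74

pKa = -log(1.80e-04) = 3.74. pH = pKa + log([A⁻]/[HA]) = 3.74 + log(0.102/0.102)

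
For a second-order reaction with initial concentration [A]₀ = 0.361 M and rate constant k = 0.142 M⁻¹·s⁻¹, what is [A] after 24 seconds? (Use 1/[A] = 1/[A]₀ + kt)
0.1619 M

1/[A] = 1/[A]₀ + k·t = 1/0.361 + (0.142)·(24) = 2.7701 + 3.4080 = 6.1781
[A] = 1/6.1781 = 0.1619 M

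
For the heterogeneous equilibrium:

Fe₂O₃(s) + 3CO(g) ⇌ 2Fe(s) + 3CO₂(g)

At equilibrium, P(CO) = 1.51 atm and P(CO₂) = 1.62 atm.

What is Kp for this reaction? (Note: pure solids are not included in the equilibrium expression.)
K_p = 1.235

Solids (Fe₂O₃, Fe) are excluded.
Kp = P(CO₂)³/P(CO)³ = (1.62)³/(1.51)³ = 4.252/3.443 = 1.235.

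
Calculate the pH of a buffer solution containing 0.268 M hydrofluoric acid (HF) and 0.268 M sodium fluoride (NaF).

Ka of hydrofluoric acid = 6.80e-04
pH = 3.17

pKa = -log(6.80e-04) = 3.17. pH = pKa + log([A⁻]/[HA]) = 3.17 + log(0.268/0.268)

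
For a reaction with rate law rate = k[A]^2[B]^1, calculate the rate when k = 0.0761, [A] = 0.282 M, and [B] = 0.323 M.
0.001955 M/s

rate = k·[A]^2·[B]^1 = 0.0761·(0.282)^2·(0.323)^1 = 0.0761·0.079524·0.323 = 0.001955 M/s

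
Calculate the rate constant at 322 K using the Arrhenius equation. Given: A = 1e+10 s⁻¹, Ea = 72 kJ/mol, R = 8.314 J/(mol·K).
2.09e-02 s⁻¹

k = A·exp(-Ea/(R·T)) = 1e+10·exp(-72000/(8.314·322)) = 1e+10·exp(-26.8947) = 1e+10·2.0883e-12 = 2.09e-02 s⁻¹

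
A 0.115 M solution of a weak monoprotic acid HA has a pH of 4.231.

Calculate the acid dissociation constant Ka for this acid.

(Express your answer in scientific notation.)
K_a = 3.00e-08

[H⁺] = 10^(−pH) = 10^(−4.231) = 5.875e-05 M. For HA ⇌ H⁺ + A⁻, Ka = x²/(C − x) = (5.875e-05)²/(0.115 − 5.875e-05) = 3.00e-08.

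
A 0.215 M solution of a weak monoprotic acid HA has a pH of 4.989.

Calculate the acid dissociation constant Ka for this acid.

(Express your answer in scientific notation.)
K_a = 4.89e-10

[H⁺] = 10^(−pH) = 10^(−4.989) = 1.026e-05 M. For HA ⇌ H⁺ + A⁻, Ka = x²/(C − x) = (1.026e-05)²/(0.215 − 1.026e-05) = 4.89e-10.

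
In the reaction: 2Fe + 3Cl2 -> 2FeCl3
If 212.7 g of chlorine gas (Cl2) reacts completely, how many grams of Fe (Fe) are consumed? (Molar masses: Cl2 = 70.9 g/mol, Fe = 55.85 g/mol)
Moles of Cl2 = 212.7 g ÷ 70.9 g/mol = 3 mol
Mole ratio: 2 mol Fe / 3 mol Cl2
Moles of Fe = 3 × (2/3) = 2 mol
Mass of Fe = 2 mol × 55.85 g/mol = 111.7 g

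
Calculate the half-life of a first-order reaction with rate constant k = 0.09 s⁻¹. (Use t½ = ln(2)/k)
7.70 s

t½ = ln(2)/k = 0.6931/0.09 = 7.70 s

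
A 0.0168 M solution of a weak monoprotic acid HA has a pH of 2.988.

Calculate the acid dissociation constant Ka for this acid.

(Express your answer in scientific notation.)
K_a = 6.70e-05

[H⁺] = 10^(−pH) = 10^(−2.988) = 1.028e-03 M. For HA ⇌ H⁺ + A⁻, Ka = x²/(C − x) = (1.028e-03)²/(0.0168 − 1.028e-03) = 6.70e-05.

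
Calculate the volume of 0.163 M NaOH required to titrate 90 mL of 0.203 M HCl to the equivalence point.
V_{base} = 112.1 mL

At equivalence: moles acid = moles base.
moles HCl = 0.203 M × 0.09 L = 0.01827 mol
V_NaOH = 0.01827 mol ÷ 0.163 M = 0.1121 L = 112.1 mL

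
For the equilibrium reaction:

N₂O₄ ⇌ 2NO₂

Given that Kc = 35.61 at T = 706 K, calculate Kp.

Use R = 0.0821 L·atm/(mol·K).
K_p = 2.06e+03

Δn = (moles gaseous products) − (moles gaseous reactants) = 1
T = 706 K; RT = 0.0821 × 706 = 57.9626
Kp = Kc·(RT)^Δn = 35.61 × (57.9626)^1 = 35.61 × 57.9626 = 2.06e+03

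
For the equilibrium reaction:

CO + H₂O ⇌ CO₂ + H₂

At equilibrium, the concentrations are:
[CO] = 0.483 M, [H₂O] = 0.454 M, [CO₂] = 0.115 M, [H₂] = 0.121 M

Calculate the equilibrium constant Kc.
K_c = 0.0635

Kc = ([CO₂] × [H₂]) / ([CO] × [H₂O])
   = ((0.115)·(0.121)) / ((0.483)·(0.454))
   = 0.013915 / 0.21928 = 0.0635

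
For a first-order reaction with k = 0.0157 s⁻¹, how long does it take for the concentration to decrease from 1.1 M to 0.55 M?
44.15 s

From ln[A] = ln[A]₀ - k·t: t = ln([A]₀/[A])/k = ln(1.1/0.55)/0.0157 = ln(2.0000)/0.0157 = 0.6931/0.0157 = 44.15 s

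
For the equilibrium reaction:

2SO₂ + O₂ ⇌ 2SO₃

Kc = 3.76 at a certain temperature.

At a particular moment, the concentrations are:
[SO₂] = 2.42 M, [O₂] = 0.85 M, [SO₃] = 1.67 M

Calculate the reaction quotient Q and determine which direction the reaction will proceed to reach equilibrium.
Q = 0.560, Q < K, reaction proceeds forward (toward products)

Q = ([SO₃]^2) / ([SO₂]^2 × [O₂])
  = ((1.67)^2) / ((2.42)^2·(0.85)) = 2.7889/4.9779 = 0.5603
Since Q = 0.5603 < Kc = 3.76, the reaction proceeds forward (toward products) to reach equilibrium.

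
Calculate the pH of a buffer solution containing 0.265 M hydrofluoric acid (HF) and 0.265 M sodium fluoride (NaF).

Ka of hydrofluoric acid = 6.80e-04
pH = 3.17

pKa = -log(6.80e-04) = 3.17. pH = pKa + log([A⁻]/[HA]) = 3.17 + log(0.265/0.265)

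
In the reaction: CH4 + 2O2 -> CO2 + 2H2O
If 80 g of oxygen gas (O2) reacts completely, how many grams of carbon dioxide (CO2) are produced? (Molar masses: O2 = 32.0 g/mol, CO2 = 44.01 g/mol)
Moles of O2 = 80 g ÷ 32.0 g/mol = 2.5 mol
Mole ratio: 1 mol CO2 / 2 mol O2
Moles of CO2 = 2.5 × (1/2) = 1.25 mol
Mass of CO2 = 1.25 mol × 44.01 g/mol = 55.01 g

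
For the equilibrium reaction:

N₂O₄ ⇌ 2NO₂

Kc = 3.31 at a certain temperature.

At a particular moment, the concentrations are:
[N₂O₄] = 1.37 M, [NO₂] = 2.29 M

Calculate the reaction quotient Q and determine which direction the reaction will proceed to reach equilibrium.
Q = 3.828, Q > K, reaction proceeds reverse (toward reactants)

Q = ([NO₂]^2) / ([N₂O₄])
  = ((2.29)^2) / ((1.37)) = 5.2441/1.37 = 3.828
Since Q = 3.828 > Kc = 3.31, the reaction proceeds reverse (toward reactants) to reach equilibrium.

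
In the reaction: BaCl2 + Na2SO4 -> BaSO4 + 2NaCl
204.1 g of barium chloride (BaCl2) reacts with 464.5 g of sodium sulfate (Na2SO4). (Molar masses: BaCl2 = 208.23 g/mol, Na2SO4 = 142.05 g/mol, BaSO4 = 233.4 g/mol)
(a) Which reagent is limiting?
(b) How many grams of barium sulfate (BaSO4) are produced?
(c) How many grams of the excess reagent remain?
(a) BaCl2, (b) 228.8 g, (c) 325.3 g

Moles of BaCl2 = 204.1 g ÷ 208.23 g/mol = 0.980166 mol
Moles of Na2SO4 = 464.5 g ÷ 142.05 g/mol = 3.26998 mol
Moles ÷ coefficient: BaCl2: 0.980166/1 = 0.9802, Na2SO4: 3.26998/1 = 3.27
(a) BaCl2 has the smaller value, so BaCl2 is the limiting reagent.
(b) Moles of BaSO4 = 0.980166 mol BaCl2 × (1/1) = 0.980166 mol; mass = 0.980166 mol × 233.4 g/mol = 228.8 g
(c) Na2SO4 consumed = 0.980166 × (1/1) = 0.980166 mol; remaining = 3.26998 − 0.980166 = 2.28981 mol; mass = 2.28981 mol × 142.05 g/mol = 325.3 g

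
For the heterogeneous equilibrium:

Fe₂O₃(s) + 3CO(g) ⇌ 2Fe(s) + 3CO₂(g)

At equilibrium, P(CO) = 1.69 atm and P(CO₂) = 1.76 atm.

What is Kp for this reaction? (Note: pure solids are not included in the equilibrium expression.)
K_p = 1.129

Solids (Fe₂O₃, Fe) are excluded.
Kp = P(CO₂)³/P(CO)³ = (1.76)³/(1.69)³ = 5.452/4.827 = 1.129.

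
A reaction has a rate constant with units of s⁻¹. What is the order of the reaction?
first order (1)

For an n-th order reaction, k has units M^(1-n)·s⁻¹. Matching s⁻¹ gives 1-n = 0, so n = 1 (first order).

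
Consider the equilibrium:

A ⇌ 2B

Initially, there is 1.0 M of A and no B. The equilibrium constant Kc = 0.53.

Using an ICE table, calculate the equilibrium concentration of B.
[B] = 0.607 M

ICE: [A] = 1.0 − x, [B] = 2x.
Kc = (2x)²/(1.0 − x) = 0.53 ⇒ 4x² + 0.53x − 0.53 = 0.
x = (−0.53 + √(0.53² + 4·4·0.53))/(2·4) = (−0.53 + √8.7609)/8 = 0.30374.
[B] = 2x = 0.607 M.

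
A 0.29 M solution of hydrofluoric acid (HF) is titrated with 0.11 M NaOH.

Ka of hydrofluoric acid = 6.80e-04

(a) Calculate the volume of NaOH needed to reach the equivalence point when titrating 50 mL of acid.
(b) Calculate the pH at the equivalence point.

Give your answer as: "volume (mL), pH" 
V = 131.8 mL, pH = 8.03

(a) At equivalence: moles acid = moles base.
moles acid = 0.29 × 0.05 = 0.0145 mol; V_NaOH = 0.0145/0.11 = 0.1318 L = 131.8 mL.
(b) At equivalence, all acid → conjugate base A⁻ at [A⁻] = 0.0145/0.1818 = 0.07975 M.
Kb = Kw/Ka = 1.0e-14/6.80e-04 = 1.471e-11; [OH⁻] = √(Kb·[A⁻]) = 1.083e-06; pOH = 5.97; pH = 14 − pOH = 8.03.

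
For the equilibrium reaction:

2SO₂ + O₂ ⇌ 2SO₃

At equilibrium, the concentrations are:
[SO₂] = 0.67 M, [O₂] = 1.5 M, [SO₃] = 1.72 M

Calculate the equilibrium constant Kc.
K_c = 4.3936

Kc = ([SO₃]^2) / ([SO₂]^2 × [O₂])
   = ((1.72)^2) / ((0.67)^2·(1.5))
   = 2.9584 / 0.67335 = 4.3936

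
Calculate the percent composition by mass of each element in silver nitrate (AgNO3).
Ag: 63.50%, N: 8.25%, O: 28.26%

Molar mass of AgNO3 = 169.88 g/mol
% Ag = (1 × 107.87) / 169.88 × 100% = 107.87 / 169.88 × 100% = 63.50%
% N = (1 × 14.01) / 169.88 × 100% = 14.01 / 169.88 × 100% = 8.25%
% O = (3 × 16.0) / 169.88 × 100% = 48 / 169.88 × 100% = 28.26%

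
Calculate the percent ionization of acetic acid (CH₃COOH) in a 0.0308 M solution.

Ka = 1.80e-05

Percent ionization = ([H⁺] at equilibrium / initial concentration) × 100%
Percent ionization = 2.39%

Let x = [H⁺]. Ka = x²/(C - x) ⇒ x² + (1.80e-05)x - (1.80e-05)(0.0308) = 0. x = 7.3563e-04. Percent = (7.3563e-04/0.0308) × 100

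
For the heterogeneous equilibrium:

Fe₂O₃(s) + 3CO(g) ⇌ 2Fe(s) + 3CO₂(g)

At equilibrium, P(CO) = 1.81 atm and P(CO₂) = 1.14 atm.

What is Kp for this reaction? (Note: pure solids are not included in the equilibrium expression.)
K_p = 0.250

Solids (Fe₂O₃, Fe) are excluded.
Kp = P(CO₂)³/P(CO)³ = (1.14)³/(1.81)³ = 1.482/5.93 = 0.250.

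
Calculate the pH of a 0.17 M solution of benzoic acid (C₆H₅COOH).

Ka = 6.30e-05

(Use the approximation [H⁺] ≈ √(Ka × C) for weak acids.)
pH = 2.49

[H⁺] = √(Ka × C) = √(6.30e-05 × 0.17) = 3.2726e-03. pH = -log(3.2726e-03)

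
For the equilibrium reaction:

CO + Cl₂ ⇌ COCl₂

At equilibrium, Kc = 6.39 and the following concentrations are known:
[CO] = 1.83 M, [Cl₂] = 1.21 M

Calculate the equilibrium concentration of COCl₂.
[COCl₂] = 14.1494 M

Kc = ([COCl₂]) / ([CO] × [Cl₂]) = 6.39
[COCl₂]^1 = Kc · (reactant terms)/(other product terms) = 6.39 · 2.2143 / 1 = 14.149
[COCl₂] = 14.1494 M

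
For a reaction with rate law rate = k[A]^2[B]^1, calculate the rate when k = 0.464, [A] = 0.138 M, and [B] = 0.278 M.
0.002457 M/s

rate = k·[A]^2·[B]^1 = 0.464·(0.138)^2·(0.278)^1 = 0.464·0.019044·0.278 = 0.002457 M/s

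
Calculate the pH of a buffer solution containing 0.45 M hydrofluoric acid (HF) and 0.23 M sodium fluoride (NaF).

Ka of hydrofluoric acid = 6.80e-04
pH = 2.88

pKa = -log(6.80e-04) = 3.17. pH = pKa + log([A⁻]/[HA]) = 3.17 + log(0.23/0.45)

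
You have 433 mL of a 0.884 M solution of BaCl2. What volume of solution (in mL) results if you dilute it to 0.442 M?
Using M₁V₁ = M₂V₂:
0.884 × 433 = 0.442 × V₂
V₂ = (0.884 × 433) / 0.442 = 866 mL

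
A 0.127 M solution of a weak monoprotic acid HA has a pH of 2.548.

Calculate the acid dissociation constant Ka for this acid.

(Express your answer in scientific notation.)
K_a = 6.46e-05

[H⁺] = 10^(−pH) = 10^(−2.548) = 2.831e-03 M. For HA ⇌ H⁺ + A⁻, Ka = x²/(C − x) = (2.831e-03)²/(0.127 − 2.831e-03) = 6.46e-05.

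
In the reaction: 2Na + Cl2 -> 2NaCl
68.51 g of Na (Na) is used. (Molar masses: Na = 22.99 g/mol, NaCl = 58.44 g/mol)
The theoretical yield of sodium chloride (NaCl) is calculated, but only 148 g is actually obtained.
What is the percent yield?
Moles of Na = 68.51 g ÷ 22.99 g/mol = 2.97999 mol
Mole ratio: 2 mol NaCl / 2 mol Na
Moles of NaCl = 2.97999 × (2/2) = 2.97999 mol
Theoretical yield = 2.97999 mol × 58.44 g/mol = 174.15 g
Actual yield = 148 g
Percent yield = (148 / 174.15) × 100% = 85.0%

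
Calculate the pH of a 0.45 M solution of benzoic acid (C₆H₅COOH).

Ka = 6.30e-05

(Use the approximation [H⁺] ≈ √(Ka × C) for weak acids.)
pH = 2.27

[H⁺] = √(Ka × C) = √(6.30e-05 × 0.45) = 5.3245e-03. pH = -log(5.3245e-03)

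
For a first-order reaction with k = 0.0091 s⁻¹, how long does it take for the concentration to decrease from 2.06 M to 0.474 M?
161.46 s

From ln[A] = ln[A]₀ - k·t: t = ln([A]₀/[A])/k = ln(2.06/0.474)/0.0091 = ln(4.3460)/0.0091 = 1.4693/0.0091 = 161.46 s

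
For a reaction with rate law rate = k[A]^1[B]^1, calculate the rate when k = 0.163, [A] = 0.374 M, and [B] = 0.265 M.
0.01615 M/s

rate = k·[A]^1·[B]^1 = 0.163·(0.374)^1·(0.265)^1 = 0.163·0.374·0.265 = 0.01615 M/s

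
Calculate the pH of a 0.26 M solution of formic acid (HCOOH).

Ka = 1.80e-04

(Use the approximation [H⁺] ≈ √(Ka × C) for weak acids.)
pH = 2.16

[H⁺] = √(Ka × C) = √(1.80e-04 × 0.26) = 6.8411e-03. pH = -log(6.8411e-03)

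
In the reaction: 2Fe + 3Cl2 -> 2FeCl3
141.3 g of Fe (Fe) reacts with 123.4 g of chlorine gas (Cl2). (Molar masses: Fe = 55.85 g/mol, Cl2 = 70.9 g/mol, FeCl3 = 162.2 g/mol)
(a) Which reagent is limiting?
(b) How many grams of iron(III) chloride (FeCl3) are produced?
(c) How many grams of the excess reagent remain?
(a) Cl2, (b) 188.2 g, (c) 76.5 g

Moles of Fe = 141.3 g ÷ 55.85 g/mol = 2.52999 mol
Moles of Cl2 = 123.4 g ÷ 70.9 g/mol = 1.74048 mol
Moles ÷ coefficient: Fe: 2.52999/2 = 1.265, Cl2: 1.74048/3 = 0.5802
(a) Cl2 has the smaller value, so Cl2 is the limiting reagent.
(b) Moles of FeCl3 = 1.74048 mol Cl2 × (2/3) = 1.16032 mol; mass = 1.16032 mol × 162.2 g/mol = 188.2 g
(c) Fe consumed = 1.74048 × (2/3) = 1.16032 mol; remaining = 2.52999 − 1.16032 = 1.36967 mol; mass = 1.36967 mol × 55.85 g/mol = 76.5 g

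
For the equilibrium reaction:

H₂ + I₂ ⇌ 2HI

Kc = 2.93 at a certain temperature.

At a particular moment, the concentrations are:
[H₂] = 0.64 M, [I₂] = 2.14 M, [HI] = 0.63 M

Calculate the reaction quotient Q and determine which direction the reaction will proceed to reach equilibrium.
Q = 0.290, Q < K, reaction proceeds forward (toward products)

Q = ([HI]^2) / ([H₂] × [I₂])
  = ((0.63)^2) / ((0.64)·(2.14)) = 0.3969/1.3696 = 0.2898
Since Q = 0.2898 < Kc = 2.93, the reaction proceeds forward (toward products) to reach equilibrium.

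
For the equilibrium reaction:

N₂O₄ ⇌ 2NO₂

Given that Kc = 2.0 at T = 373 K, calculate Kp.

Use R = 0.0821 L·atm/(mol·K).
K_p = 61.2466

Δn = (moles gaseous products) − (moles gaseous reactants) = 1
T = 373 K; RT = 0.0821 × 373 = 30.6233
Kp = Kc·(RT)^Δn = 2.0 × (30.6233)^1 = 2.0 × 30.6233 = 61.2466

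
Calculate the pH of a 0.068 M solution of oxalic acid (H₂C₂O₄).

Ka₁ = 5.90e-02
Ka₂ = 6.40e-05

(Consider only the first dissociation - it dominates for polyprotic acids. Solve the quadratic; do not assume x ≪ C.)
pH = 1.39

x² + Ka₁·x − Ka₁·C = 0 with Ka₁ = 5.90e-02, C = 0.068.
x = (−Ka₁ + √(Ka₁² + 4·Ka₁·C))/2 = 4.0373e-02 M, so pH = 1.39.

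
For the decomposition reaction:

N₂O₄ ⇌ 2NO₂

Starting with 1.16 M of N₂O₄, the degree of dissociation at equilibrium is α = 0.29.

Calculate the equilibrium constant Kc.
K_c = 0.5496

x = α·[A]₀ = 0.29 × 1.16 = 0.3364 M dissociated.
At eq: [N₂O₄] = 1.16 − 0.3364 = 0.8236 M; [NO₂] = 2x = 0.6728 M.
Kc = [NO₂]²/[N₂O₄] = (0.6728)²/0.8236 = 0.5496.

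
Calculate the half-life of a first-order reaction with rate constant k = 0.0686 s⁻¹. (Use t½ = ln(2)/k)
10.10 s

t½ = ln(2)/k = 0.6931/0.0686 = 10.10 s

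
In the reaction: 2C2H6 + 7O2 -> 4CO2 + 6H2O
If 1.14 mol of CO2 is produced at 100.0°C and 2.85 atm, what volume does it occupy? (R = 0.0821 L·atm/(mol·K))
T = 100.0°C + 273.15 = 373.15 K
V = nRT/P = (1.14 × 0.0821 × 373.15) / 2.85
V = 12.25 L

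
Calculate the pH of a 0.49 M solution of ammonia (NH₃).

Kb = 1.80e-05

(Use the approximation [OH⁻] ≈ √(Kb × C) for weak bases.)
pH = 11.47

[OH⁻] = √(Kb × C) = √(1.80e-05 × 0.49) = 2.9698e-03. pOH = 2.53, pH = 14 - pOH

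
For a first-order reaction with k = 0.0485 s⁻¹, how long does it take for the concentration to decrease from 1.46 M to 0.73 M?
14.29 s

From ln[A] = ln[A]₀ - k·t: t = ln([A]₀/[A])/k = ln(1.46/0.73)/0.0485 = ln(2.0000)/0.0485 = 0.6931/0.0485 = 14.29 s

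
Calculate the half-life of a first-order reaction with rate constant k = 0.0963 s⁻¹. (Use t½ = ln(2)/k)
7.20 s

t½ = ln(2)/k = 0.6931/0.0963 = 7.20 s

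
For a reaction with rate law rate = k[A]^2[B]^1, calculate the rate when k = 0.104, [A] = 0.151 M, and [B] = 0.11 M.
0.0002608 M/s

rate = k·[A]^2·[B]^1 = 0.104·(0.151)^2·(0.11)^1 = 0.104·0.022801·0.11 = 0.0002608 M/s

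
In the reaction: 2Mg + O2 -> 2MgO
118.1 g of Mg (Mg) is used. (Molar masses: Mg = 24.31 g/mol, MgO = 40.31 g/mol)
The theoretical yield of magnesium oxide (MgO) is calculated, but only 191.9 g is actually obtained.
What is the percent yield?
Moles of Mg = 118.1 g ÷ 24.31 g/mol = 4.85808 mol
Mole ratio: 2 mol MgO / 2 mol Mg
Moles of MgO = 4.85808 × (2/2) = 4.85808 mol
Theoretical yield = 4.85808 mol × 40.31 g/mol = 195.83 g
Actual yield = 191.9 g
Percent yield = (191.9 / 195.83) × 100% = 98.0%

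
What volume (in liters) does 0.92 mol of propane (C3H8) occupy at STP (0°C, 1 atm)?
At STP, 1 mol of gas occupies 22.4 L
Volume = 0.92 mol × 22.4 L/mol = 20.61 L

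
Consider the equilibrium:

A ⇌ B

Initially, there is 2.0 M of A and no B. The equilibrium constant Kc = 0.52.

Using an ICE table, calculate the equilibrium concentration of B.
[B] = 0.684 M

ICE: [A] = 2.0 − x, [B] = x.
Kc = x/(2.0 − x) = 0.52 ⇒ x = 0.52·2.0/(1 + 0.52) = 1.04/1.52 = 0.6842.
[B] = x = 0.684 M.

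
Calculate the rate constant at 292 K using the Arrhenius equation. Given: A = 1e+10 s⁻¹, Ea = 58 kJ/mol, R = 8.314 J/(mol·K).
4.21e-01 s⁻¹

k = A·exp(-Ea/(R·T)) = 1e+10·exp(-58000/(8.314·292)) = 1e+10·exp(-23.8910) = 1e+10·4.2097e-11 = 4.21e-01 s⁻¹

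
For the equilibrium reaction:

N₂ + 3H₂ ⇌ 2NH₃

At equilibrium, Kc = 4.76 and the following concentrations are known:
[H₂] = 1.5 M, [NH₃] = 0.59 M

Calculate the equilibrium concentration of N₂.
[N₂] = 0.0217 M

Kc = ([NH₃]^2) / ([N₂] × [H₂]^3) = 4.76
[N₂]^1 = (product terms)/(Kc · other reactant terms) = 0.3481 / (4.76 · 3.375) = 0.021668
[N₂] = 0.0217 M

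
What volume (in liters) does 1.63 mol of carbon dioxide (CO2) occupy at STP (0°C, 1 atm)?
At STP, 1 mol of gas occupies 22.4 L
Volume = 1.63 mol × 22.4 L/mol = 36.51 L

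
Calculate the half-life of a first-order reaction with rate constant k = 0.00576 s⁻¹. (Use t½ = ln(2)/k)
120.34 s

t½ = ln(2)/k = 0.6931/0.00576 = 120.34 s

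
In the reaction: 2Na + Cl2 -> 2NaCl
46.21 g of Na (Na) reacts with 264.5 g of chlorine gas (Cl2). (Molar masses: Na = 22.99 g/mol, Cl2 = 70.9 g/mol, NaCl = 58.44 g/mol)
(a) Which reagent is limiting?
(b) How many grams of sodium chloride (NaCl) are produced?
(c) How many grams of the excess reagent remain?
(a) Na, (b) 117.5 g, (c) 193.2 g

Moles of Na = 46.21 g ÷ 22.99 g/mol = 2.01 mol
Moles of Cl2 = 264.5 g ÷ 70.9 g/mol = 3.73061 mol
Moles ÷ coefficient: Na: 2.01/2 = 1.005, Cl2: 3.73061/1 = 3.731
(a) Na has the smaller value, so Na is the limiting reagent.
(b) Moles of NaCl = 2.01 mol Na × (2/2) = 2.01 mol; mass = 2.01 mol × 58.44 g/mol = 117.5 g
(c) Cl2 consumed = 2.01 × (1/2) = 1.005 mol; remaining = 3.73061 − 1.005 = 2.7256 mol; mass = 2.7256 mol × 70.9 g/mol = 193.2 g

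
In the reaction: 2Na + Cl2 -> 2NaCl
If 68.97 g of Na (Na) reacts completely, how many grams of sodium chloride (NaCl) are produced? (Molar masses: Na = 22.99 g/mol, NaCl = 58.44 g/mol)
Moles of Na = 68.97 g ÷ 22.99 g/mol = 3 mol
Mole ratio: 2 mol NaCl / 2 mol Na
Moles of NaCl = 3 × (2/2) = 3 mol
Mass of NaCl = 3 mol × 58.44 g/mol = 175.3 g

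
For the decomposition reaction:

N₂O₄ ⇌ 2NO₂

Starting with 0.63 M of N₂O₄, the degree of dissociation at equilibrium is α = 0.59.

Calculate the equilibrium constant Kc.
K_c = 2.1395

x = α·[A]₀ = 0.59 × 0.63 = 0.3717 M dissociated.
At eq: [N₂O₄] = 0.63 − 0.3717 = 0.2583 M; [NO₂] = 2x = 0.7434 M.
Kc = [NO₂]²/[N₂O₄] = (0.7434)²/0.2583 = 2.14.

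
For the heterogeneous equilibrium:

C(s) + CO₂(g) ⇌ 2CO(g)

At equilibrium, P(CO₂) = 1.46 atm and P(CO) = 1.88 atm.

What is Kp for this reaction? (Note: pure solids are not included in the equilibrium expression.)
K_p = 2.421

Solid C is excluded.
Kp = P(CO)²/P(CO₂) = (1.88)²/1.46 = 3.534/1.46 = 2.421.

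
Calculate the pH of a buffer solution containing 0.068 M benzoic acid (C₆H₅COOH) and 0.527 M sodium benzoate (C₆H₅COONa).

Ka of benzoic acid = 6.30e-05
pH = 5.09

pKa = -log(6.30e-05) = 4.20. pH = pKa + log([A⁻]/[HA]) = 4.20 + log(0.527/0.068)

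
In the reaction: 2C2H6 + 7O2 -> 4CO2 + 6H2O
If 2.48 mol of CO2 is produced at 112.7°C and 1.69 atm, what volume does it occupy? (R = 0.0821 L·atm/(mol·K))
T = 112.7°C + 273.15 = 385.85 K
V = nRT/P = (2.48 × 0.0821 × 385.85) / 1.69
V = 46.49 L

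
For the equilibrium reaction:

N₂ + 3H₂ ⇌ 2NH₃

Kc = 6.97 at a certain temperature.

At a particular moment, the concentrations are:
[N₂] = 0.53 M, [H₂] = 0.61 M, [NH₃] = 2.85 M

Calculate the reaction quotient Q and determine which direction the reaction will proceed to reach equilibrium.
Q = 67.519, Q > K, reaction proceeds reverse (toward reactants)

Q = ([NH₃]^2) / ([N₂] × [H₂]^3)
  = ((2.85)^2) / ((0.53)·(0.61)^3) = 8.1225/0.1203 = 67.52
Since Q = 67.52 > Kc = 6.97, the reaction proceeds reverse (toward reactants) to reach equilibrium.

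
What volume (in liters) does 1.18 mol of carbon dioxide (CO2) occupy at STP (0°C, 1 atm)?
At STP, 1 mol of gas occupies 22.4 L
Volume = 1.18 mol × 22.4 L/mol = 26.43 L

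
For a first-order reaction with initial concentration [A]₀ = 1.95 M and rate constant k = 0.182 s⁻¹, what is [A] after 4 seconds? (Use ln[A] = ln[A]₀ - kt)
0.9416 M

ln[A] = ln[A]₀ - k·t = ln(1.95) - (0.182)·(4) = 0.6678 - 0.7280 = -0.0602
[A] = e^(-0.0602) = 0.9416 M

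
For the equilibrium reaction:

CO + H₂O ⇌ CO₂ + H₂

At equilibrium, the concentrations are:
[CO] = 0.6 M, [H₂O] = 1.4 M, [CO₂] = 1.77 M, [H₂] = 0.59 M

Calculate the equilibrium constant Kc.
K_c = 1.2432

Kc = ([CO₂] × [H₂]) / ([CO] × [H₂O])
   = ((1.77)·(0.59)) / ((0.6)·(1.4))
   = 1.0443 / 0.84 = 1.2432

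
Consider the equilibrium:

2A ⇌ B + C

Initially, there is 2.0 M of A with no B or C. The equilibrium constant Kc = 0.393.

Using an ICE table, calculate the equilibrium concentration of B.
[B] = 0.556 M

ICE: [A] = 2.0 − 2x, [B] = [C] = x.
Kc = x²/(2.0 − 2x)² = 0.393 ⇒ √Kc = x/(2.0 − 2x).
x = √0.393·2.0/(1 + 2√0.393) = 0.6269·2.0/2.2538 = 0.5563.
[B] = x = 0.556 M.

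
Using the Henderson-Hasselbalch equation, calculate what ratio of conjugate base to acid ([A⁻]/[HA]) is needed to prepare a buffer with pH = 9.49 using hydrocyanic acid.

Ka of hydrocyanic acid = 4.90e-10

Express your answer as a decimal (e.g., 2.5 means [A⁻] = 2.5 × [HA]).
[A⁻]/[HA] = 1.514

pKa = −log(4.90e-10) = 9.3098. pH = pKa + log([A⁻]/[HA]). 9.49 = 9.3098 + log(ratio). log(ratio) = 9.49 − 9.3098 = 0.1802. ratio = 10^(0.1802) = 1.514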